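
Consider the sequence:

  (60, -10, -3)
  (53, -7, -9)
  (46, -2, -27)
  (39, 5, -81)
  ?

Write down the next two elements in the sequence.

First value — −7 each step: 60, 53, 46, 39 → 32 → 25.
Second value: -10, -7, -2, 5 → 14 → 25 (differences are 3, 5, 7, … (increasing by 2 each time)).
Third value: -3, -9, -27, -81 → -243 → -729 (×3 each step).
So the next two elements are (32, 14, -243) and (25, 25, -729).

(32, 14, -243), (25, 25, -729)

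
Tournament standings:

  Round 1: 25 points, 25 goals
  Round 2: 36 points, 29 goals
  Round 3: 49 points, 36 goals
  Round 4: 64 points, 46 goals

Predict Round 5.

Points: 25, 36, 49, 64 → 81 (perfect squares: 5², 6², 7², …).
Goals — differences are 4, 7, 10, … (increasing by 3 each time): 25, 29, 36, 46 → 59.
Combining the parts gives 81 points, 59 goals.

81 points, 59 goals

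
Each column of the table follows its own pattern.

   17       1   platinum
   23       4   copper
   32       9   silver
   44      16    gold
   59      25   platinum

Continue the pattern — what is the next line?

First component: differences are 6, 9, 12, … (increasing by 3 each time), so 17, 23, 32, 44, 59 → 77.
Second component: perfect squares: 1², 2², 3², …; 1, 4, 9, 16, 25 → 36.
Metal goes platinum, copper, silver, gold, platinum → copper (repeats platinum → copper → silver → gold).
Putting it together: 77  36  copper.

77  36  copper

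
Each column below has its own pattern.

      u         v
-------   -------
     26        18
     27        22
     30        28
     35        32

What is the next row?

42  38

Column u: 26, 27, 30, 35 → 42 (differences are 1, 3, 5, … (increasing by 2 each time)).
For the column v, alternating steps +4, +6, +4, +6, …: 18, 22, 28, 32 → 38.
Combining the parts gives 42  38.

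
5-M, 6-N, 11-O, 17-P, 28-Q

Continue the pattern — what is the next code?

For the first component, each term is the sum of the two before it: 5, 6, 11, 17, 28 → 45.
Letter: letters move forward 1 place in the alphabet, so M, N, O, P, Q → R.
Combining the parts gives 45-R.

45-R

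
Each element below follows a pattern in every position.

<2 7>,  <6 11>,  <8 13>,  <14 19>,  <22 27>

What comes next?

<36 41>

First slot: each term is the sum of the two before it; 2, 6, 8, 14, 22 → 36.
Second slot: 7, 11, 13, 19, 27 → 41 (always 5 more than the first slot).
Combining the parts gives <36 41>.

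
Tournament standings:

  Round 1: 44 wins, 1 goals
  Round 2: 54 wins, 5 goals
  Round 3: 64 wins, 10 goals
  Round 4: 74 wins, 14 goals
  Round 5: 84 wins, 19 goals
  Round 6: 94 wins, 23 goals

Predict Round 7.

Wins: +10 each step; 44, 54, 64, 74, 84, 94 → 104.
Goals goes 1, 5, 10, 14, 19, 23 → 28 (alternating steps +4, +5, +4, +5, …).
Putting it together: 104 wins, 28 goals.

104 wins, 28 goals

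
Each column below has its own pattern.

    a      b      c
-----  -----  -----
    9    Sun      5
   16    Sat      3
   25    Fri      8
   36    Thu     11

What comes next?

Column a goes 9, 16, 25, 36 → 49 (perfect squares: 3², 4², 5², …).
Column b goes Sun, Sat, Fri, Thu → Wed (runs backward through the weekdays Mon→Sun).
Column c — each term is the sum of the two before it: 5, 3, 8, 11 → 19.
So the next line is 49  Wed  19.

49  Wed  19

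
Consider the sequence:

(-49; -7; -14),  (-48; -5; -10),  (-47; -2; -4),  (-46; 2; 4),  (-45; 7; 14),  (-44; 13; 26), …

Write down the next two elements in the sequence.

First component goes -49, -48, -47, -46, -45, -44 → -43 → -42 (+1 each step).
Second component: -7, -5, -2, 2, 7, 13 → 20 → 28 (differences are 2, 3, 4, … (increasing by 1 each time)).
Third component — always 2 × the second component: -14, -10, -4, 4, 14, 26 → 40 → 56.
So the next two elements are (-43; 20; 40) and (-42; 28; 56).

(-43; 20; 40), (-42; 28; 56)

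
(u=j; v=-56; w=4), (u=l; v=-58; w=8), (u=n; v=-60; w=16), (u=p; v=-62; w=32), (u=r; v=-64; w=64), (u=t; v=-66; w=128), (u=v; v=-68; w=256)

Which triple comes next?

(u=x; v=-70; w=512)

For the u, letters move forward 2 places in the alphabet: j, l, n, p, r, t, v → x.
For the v, −2 each step: -56, -58, -60, -62, -64, -66, -68 → -70.
W goes 4, 8, 16, 32, 64, 128, 256 → 512 (×2 each step).
Combining the parts gives (u=x; v=-70; w=512).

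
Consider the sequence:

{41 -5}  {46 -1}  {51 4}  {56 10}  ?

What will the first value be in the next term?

61

First value: +5 each step; 41, 46, 51, 56 → 61.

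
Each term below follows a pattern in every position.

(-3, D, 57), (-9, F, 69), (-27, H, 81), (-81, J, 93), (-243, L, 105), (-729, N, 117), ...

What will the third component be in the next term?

Third component goes 57, 69, 81, 93, 105, 117 → 129 (+12 each step).

129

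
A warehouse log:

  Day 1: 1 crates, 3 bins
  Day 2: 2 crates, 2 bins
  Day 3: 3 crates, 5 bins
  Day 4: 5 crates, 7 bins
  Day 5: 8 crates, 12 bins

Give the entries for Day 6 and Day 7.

Crates goes 1, 2, 3, 5, 8 → 13 → 21 (each term is the sum of the two before it).
Bins — each term is the sum of the two before it: 3, 2, 5, 7, 12 → 19 → 31.
Putting the parts together: 13 crates, 19 bins and then 21 crates, 31 bins.

13 crates, 19 bins; 21 crates, 31 bins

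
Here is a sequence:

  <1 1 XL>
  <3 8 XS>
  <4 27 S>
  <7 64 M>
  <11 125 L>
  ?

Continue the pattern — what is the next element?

First coordinate: each term is the sum of the two before it, so 1, 3, 4, 7, 11 → 18.
For the second coordinate, perfect cubes: 1³, 2³, 3³, …: 1, 8, 27, 64, 125 → 216.
Size: runs through clothing sizes XS→XL, so XL, XS, S, M, L → XL.
Combining the parts gives <18 216 XL>.

<18 216 XL>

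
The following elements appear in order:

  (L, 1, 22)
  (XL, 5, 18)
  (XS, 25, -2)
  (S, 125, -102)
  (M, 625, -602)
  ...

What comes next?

Size: L, XL, XS, S, M → L (runs through clothing sizes XS→XL).
Second coordinate: ×5 each step; 1, 5, 25, 125, 625 → 3125.
Third coordinate goes 22, 18, -2, -102, -602 → -3102 (together with the second coordinate always sums to 23).
Combining the parts gives (L, 3125, -3102).

(L, 3125, -3102)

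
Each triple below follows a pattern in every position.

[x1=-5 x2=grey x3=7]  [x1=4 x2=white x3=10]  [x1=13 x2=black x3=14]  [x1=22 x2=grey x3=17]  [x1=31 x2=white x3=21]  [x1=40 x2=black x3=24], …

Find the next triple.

[x1=49 x2=grey x3=28]

X1 — +9 each step: -5, 4, 13, 22, 31, 40 → 49.
For the x2, repeats grey → white → black: grey, white, black, grey, white, black → grey.
X3: alternating steps +3, +4, +3, +4, …; 7, 10, 14, 17, 21, 24 → 28.
Combining the parts gives [x1=49 x2=grey x3=28].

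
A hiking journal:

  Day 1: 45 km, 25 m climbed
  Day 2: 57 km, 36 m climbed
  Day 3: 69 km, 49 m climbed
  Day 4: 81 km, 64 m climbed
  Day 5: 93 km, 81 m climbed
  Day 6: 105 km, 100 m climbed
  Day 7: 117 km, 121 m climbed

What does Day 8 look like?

Km goes 45, 57, 69, 81, 93, 105, 117 → 129 (+12 each step).
For the m climbed, perfect squares: 5², 6², 7², …: 25, 36, 49, 64, 81, 100, 121 → 144.
Combining the parts gives 129 km, 144 m climbed.

129 km, 144 m climbed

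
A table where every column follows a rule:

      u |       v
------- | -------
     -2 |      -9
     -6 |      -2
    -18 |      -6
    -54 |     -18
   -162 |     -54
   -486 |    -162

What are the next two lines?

Column u: ×3 each step; -2, -6, -18, -54, -162, -486 → -1458 → -4374.
For the column v, always the previous value of the column u: -9, -2, -6, -18, -54, -162 → -486 → -1458.
Putting the parts together: -1458  -486 and then -4374  -1458.

-1458  -486; -4374  -1458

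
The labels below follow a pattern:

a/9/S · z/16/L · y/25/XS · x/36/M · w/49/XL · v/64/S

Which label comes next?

u/81/L

Letter: letters move back 1 place in the alphabet, wrapping A→Z; a, z, y, x, w, v → u.
Second component — perfect squares: 3², 4², 5², …: 9, 16, 25, 36, 49, 64 → 81.
Size: repeats S → L → XS → M → XL; S, L, XS, M, XL, S → L.
Putting it together: u/81/L.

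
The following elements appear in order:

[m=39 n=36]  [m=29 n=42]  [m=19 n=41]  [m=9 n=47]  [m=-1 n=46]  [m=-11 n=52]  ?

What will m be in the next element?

-21

M: −10 each step, so 39, 29, 19, 9, -1, -11 → -21.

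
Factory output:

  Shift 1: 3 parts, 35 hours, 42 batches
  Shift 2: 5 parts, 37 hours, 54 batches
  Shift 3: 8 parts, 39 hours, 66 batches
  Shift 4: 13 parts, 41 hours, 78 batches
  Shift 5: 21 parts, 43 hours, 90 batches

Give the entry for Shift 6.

For the parts, each term is the sum of the two before it: 3, 5, 8, 13, 21 → 34.
Hours: +2 each step, so 35, 37, 39, 41, 43 → 45.
Batches goes 42, 54, 66, 78, 90 → 102 (+12 each step).
So the next record is 34 parts, 45 hours, 102 batches.

34 parts, 45 hours, 102 batches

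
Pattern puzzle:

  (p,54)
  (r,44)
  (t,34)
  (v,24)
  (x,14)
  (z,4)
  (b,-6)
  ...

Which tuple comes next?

(d,-16)

Letter — letters move forward 2 places in the alphabet, wrapping Z→A: p, r, t, v, x, z, b → d.
Second value goes 54, 44, 34, 24, 14, 4, -6 → -16 (−10 each step).
Putting it together: (d,-16).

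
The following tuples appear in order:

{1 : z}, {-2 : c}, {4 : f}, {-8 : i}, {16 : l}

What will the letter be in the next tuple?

Letter: letters move forward 3 places in the alphabet, wrapping Z→A, so z, c, f, i, l → o.

o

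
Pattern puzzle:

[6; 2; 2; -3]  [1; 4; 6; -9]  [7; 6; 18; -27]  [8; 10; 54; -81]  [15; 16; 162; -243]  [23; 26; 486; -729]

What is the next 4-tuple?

[38; 42; 1458; -2187]

For the first value, each term is the sum of the two before it: 6, 1, 7, 8, 15, 23 → 38.
Second value goes 2, 4, 6, 10, 16, 26 → 42 (each term is the sum of the two before it).
For the third value, ×3 each step: 2, 6, 18, 54, 162, 486 → 1458.
Fourth value goes -3, -9, -27, -81, -243, -729 → -2187 (×3 each step).
Combining the parts gives [38; 42; 1458; -2187].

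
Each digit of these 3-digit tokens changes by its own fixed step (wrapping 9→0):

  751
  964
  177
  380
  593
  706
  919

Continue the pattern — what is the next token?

First digit — +2 each step, mod 10: 7, 9, 1, 3, 5, 7, 9 → 1.
Second digit goes 5, 6, 7, 8, 9, 0, 1 → 2 (+1 each step, mod 10).
Third digit: 1, 4, 7, 0, 3, 6, 9 → 2 (+3 each step, mod 10).
Combining the parts gives 122.

122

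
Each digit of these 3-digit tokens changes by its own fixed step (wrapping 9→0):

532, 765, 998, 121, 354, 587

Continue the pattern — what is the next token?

710

First digit goes 5, 7, 9, 1, 3, 5 → 7 (+2 each step, mod 10).
Second digit: +3 each step, mod 10, so 3, 6, 9, 2, 5, 8 → 1.
Third digit: +3 each step, mod 10, so 2, 5, 8, 1, 4, 7 → 0.
So the next token is 710.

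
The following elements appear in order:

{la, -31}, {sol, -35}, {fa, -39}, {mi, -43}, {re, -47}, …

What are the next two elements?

{do, -51}, {ti, -55}

Note: la, sol, fa, mi, re → do → ti (runs backward through the solfège scale do→ti).
For the second slot, −4 each step: -31, -35, -39, -43, -47 → -51 → -55.
So the next two elements are {do, -51} and {ti, -55}.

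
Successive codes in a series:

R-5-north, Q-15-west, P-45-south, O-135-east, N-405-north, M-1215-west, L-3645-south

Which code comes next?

Letter — letters move back 1 place in the alphabet: R, Q, P, O, N, M, L → K.
Second component: ×3 each step; 5, 15, 45, 135, 405, 1215, 3645 → 10935.
Direction: repeats north → west → south → east, so north, west, south, east, north, west, south → east.
Combining the parts gives K-10935-east.

K-10935-east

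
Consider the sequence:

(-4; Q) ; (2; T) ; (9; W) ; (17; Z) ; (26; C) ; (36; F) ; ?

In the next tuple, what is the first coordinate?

First coordinate — differences are 6, 7, 8, … (increasing by 1 each time): -4, 2, 9, 17, 26, 36 → 47.

47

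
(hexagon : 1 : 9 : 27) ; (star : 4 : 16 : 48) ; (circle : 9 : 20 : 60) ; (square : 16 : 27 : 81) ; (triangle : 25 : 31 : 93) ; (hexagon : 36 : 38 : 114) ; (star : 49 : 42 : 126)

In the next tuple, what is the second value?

Second value goes 1, 4, 9, 16, 25, 36, 49 → 64 (perfect squares: 1², 2², 3², …).

64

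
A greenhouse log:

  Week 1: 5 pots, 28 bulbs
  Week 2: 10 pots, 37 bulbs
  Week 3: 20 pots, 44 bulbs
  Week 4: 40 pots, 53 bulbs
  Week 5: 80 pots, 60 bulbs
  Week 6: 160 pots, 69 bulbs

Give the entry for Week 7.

320 pots, 76 bulbs

Pots: ×2 each step, so 5, 10, 20, 40, 80, 160 → 320.
Bulbs: 28, 37, 44, 53, 60, 69 → 76 (alternating steps +9, +7, +9, +7, …).
Putting it together: 320 pots, 76 bulbs.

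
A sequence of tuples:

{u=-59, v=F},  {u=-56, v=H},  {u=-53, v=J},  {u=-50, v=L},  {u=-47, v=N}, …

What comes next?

U goes -59, -56, -53, -50, -47 → -44 (+3 each step).
V goes F, H, J, L, N → P (letters move forward 2 places in the alphabet).
Combining the parts gives {u=-44, v=P}.

{u=-44, v=P}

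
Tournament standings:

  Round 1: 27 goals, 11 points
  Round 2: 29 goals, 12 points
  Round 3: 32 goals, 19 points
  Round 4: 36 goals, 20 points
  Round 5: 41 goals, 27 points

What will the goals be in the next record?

Goals — differences are 2, 3, 4, … (increasing by 1 each time): 27, 29, 32, 36, 41 → 47.
Points: 11, 12, 19, 20, 27 → 28 (alternating steps +1, +7, +1, +7, …).

47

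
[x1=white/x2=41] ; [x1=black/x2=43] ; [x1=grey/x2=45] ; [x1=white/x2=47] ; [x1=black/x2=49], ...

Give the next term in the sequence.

[x1=grey/x2=51]

X1: repeats white → black → grey; white, black, grey, white, black → grey.
X2: +2 each step; 41, 43, 45, 47, 49 → 51.
So the next term is [x1=grey/x2=51].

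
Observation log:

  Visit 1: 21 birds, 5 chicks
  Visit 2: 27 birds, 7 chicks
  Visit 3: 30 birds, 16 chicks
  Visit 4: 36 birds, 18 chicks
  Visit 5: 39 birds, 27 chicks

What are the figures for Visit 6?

45 birds, 29 chicks

Birds: alternating steps +6, +3, +6, +3, …; 21, 27, 30, 36, 39 → 45.
Chicks goes 5, 7, 16, 18, 27 → 29 (alternating steps +2, +9, +2, +9, …).
Putting it together: 45 birds, 29 chicks.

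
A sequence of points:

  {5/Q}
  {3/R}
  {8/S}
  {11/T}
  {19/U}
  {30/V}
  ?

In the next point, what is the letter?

W

For the letter, letters move forward 1 place in the alphabet: Q, R, S, T, U, V → W.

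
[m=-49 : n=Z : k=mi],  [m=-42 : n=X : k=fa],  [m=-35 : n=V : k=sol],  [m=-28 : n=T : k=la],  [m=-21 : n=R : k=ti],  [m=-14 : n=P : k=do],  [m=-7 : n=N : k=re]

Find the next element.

M: +7 each step; -49, -42, -35, -28, -21, -14, -7 → 0.
N goes Z, X, V, T, R, P, N → L (letters move back 2 places in the alphabet).
K goes mi, fa, sol, la, ti, do, re → mi (runs through the solfège scale do→ti).
So the next element is [m=0 : n=L : k=mi].

[m=0 : n=L : k=mi]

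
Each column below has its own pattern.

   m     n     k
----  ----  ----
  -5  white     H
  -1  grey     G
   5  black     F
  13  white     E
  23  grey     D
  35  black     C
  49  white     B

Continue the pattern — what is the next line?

65  grey  A

Column m: differences are 4, 6, 8, … (increasing by 2 each time); -5, -1, 5, 13, 23, 35, 49 → 65.
Column n: repeats white → grey → black; white, grey, black, white, grey, black, white → grey.
Column k: letters move back 1 place in the alphabet, so H, G, F, E, D, C, B → A.
Putting it together: 65  grey  A.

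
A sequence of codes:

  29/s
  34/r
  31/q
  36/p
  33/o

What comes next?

38/n

First component goes 29, 34, 31, 36, 33 → 38 (alternating steps +5, −3, +5, −3, …).
Letter goes s, r, q, p, o → n (letters move back 1 place in the alphabet).
So the next code is 38/n.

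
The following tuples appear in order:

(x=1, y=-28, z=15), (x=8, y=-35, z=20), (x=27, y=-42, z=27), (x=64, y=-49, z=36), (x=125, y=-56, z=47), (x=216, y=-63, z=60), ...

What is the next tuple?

X: perfect cubes: 1³, 2³, 3³, …; 1, 8, 27, 64, 125, 216 → 343.
Y: -28, -35, -42, -49, -56, -63 → -70 (−7 each step).
Z: differences are 5, 7, 9, … (increasing by 2 each time), so 15, 20, 27, 36, 47, 60 → 75.
Combining the parts gives (x=343, y=-70, z=75).

(x=343, y=-70, z=75)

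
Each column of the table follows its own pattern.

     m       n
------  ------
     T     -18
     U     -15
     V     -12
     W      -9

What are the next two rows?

Column m: letters move forward 1 place in the alphabet, so T, U, V, W → X → Y.
Column n goes -18, -15, -12, -9 → -6 → -3 (+3 each step).
Putting the parts together: X  -6 and then Y  -3.

X  -6; Y  -3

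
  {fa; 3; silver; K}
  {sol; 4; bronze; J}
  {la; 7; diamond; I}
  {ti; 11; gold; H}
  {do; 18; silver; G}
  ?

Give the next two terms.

{re; 29; bronze; F}, {mi; 47; diamond; E}

Note — runs through the solfège scale do→ti: fa, sol, la, ti, do → re → mi.
Second slot: each term is the sum of the two before it; 3, 4, 7, 11, 18 → 29 → 47.
Rank: repeats silver → bronze → diamond → gold, so silver, bronze, diamond, gold, silver → bronze → diamond.
For the letter, letters move back 1 place in the alphabet: K, J, I, H, G → F → E.
So the next two terms are {re; 29; bronze; F} and {mi; 47; diamond; E}.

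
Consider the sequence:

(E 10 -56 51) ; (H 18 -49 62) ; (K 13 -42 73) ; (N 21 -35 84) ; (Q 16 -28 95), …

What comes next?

For the letter, letters move forward 3 places in the alphabet: E, H, K, N, Q → T.
For the second part, alternating steps +8, −5, +8, −5, …: 10, 18, 13, 21, 16 → 24.
Third part — +7 each step: -56, -49, -42, -35, -28 → -21.
Fourth part: 51, 62, 73, 84, 95 → 106 (+11 each step).
Putting it together: (T 24 -21 106).

(T 24 -21 106)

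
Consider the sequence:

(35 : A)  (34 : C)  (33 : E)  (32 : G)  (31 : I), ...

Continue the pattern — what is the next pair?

First value goes 35, 34, 33, 32, 31 → 30 (−1 each step).
Letter: A, C, E, G, I → K (letters move forward 2 places in the alphabet).
Combining the parts gives (30 : K).

(30 : K)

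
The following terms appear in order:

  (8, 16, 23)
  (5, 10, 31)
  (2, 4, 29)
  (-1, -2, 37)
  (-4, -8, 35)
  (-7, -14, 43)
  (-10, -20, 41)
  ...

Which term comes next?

First component goes 8, 5, 2, -1, -4, -7, -10 → -13 (−3 each step).
Second component: −6 each step, so 16, 10, 4, -2, -8, -14, -20 → -26.
Third component: 23, 31, 29, 37, 35, 43, 41 → 49 (alternating steps +8, −2, +8, −2, …).
Combining the parts gives (-13, -26, 49).

(-13, -26, 49)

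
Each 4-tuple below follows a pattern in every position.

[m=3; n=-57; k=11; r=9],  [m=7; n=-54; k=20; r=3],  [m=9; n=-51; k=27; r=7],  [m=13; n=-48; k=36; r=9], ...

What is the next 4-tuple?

[m=15; n=-45; k=43; r=13]

M goes 3, 7, 9, 13 → 15 (alternating steps +4, +2, +4, +2, …).
For the n, +3 each step: -57, -54, -51, -48 → -45.
For the k, alternating steps +9, +7, +9, +7, …: 11, 20, 27, 36 → 43.
R: 9, 3, 7, 9 → 13 (always the previous value of the m).
Combining the parts gives [m=15; n=-45; k=43; r=13].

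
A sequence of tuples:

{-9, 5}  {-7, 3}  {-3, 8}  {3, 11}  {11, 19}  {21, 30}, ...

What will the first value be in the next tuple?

33

First value goes -9, -7, -3, 3, 11, 21 → 33 (differences are 2, 4, 6, … (increasing by 2 each time)).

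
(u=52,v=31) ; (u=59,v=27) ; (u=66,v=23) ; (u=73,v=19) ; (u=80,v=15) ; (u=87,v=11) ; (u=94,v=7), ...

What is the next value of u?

101

For the u, +7 each step: 52, 59, 66, 73, 80, 87, 94 → 101.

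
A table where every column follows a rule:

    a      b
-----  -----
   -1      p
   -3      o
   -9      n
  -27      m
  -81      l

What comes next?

For the column a, ×3 each step: -1, -3, -9, -27, -81 → -243.
Column b — letters move back 1 place in the alphabet: p, o, n, m, l → k.
So the next line is -243  k.

-243  k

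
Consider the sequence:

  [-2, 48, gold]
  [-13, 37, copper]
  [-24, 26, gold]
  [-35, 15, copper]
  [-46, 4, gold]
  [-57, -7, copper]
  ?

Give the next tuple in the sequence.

For the first entry, −11 each step: -2, -13, -24, -35, -46, -57 → -68.
Second entry goes 48, 37, 26, 15, 4, -7 → -18 (−11 each step).
Metal — alternates gold ↔ copper: gold, copper, gold, copper, gold, copper → gold.
Putting it together: [-68, -18, gold].

[-68, -18, gold]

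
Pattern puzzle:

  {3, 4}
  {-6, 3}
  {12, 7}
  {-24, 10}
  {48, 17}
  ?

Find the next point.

{-96, 27}

First entry — ×(-2) each step: 3, -6, 12, -24, 48 → -96.
Second entry: each term is the sum of the two before it, so 4, 3, 7, 10, 17 → 27.
Putting it together: {-96, 27}.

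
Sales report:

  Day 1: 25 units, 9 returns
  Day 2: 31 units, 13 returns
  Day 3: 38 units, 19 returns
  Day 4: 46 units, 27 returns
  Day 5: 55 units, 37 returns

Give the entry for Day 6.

Units goes 25, 31, 38, 46, 55 → 65 (differences are 6, 7, 8, … (increasing by 1 each time)).
Returns: differences are 4, 6, 8, … (increasing by 2 each time); 9, 13, 19, 27, 37 → 49.
Combining the parts gives 65 units, 49 returns.

65 units, 49 returns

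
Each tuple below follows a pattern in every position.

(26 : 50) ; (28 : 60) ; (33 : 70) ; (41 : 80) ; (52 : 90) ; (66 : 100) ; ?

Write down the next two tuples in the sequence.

For the first component, differences are 2, 5, 8, … (increasing by 3 each time): 26, 28, 33, 41, 52, 66 → 83 → 103.
Second component goes 50, 60, 70, 80, 90, 100 → 110 → 120 (+10 each step).
Putting the parts together: (83 : 110) and then (103 : 120).

(83 : 110), (103 : 120)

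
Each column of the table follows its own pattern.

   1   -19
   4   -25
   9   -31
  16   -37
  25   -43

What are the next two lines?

For the first component, perfect squares: 1², 2², 3², …: 1, 4, 9, 16, 25 → 36 → 49.
Second component — −6 each step: -19, -25, -31, -37, -43 → -49 → -55.
Putting the parts together: 36  -49 and then 49  -55.

36  -49; 49  -55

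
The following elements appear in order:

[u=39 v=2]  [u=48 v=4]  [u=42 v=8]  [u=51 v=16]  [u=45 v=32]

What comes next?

[u=54 v=64]

U: alternating steps +9, −6, +9, −6, …; 39, 48, 42, 51, 45 → 54.
For the v, ×2 each step: 2, 4, 8, 16, 32 → 64.
So the next element is [u=54 v=64].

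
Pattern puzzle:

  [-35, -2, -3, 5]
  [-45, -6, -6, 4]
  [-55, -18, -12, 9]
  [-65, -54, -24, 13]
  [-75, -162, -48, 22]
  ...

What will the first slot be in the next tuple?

First slot: -35, -45, -55, -65, -75 → -85 (−10 each step).

-85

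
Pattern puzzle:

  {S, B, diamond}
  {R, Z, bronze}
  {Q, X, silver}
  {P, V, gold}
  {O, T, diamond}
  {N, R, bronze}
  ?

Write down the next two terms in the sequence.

{M, P, silver}, {L, N, gold}

For the first letter, letters move back 1 place in the alphabet: S, R, Q, P, O, N → M → L.
Second letter: B, Z, X, V, T, R → P → N (letters move back 2 places in the alphabet, wrapping A→Z).
Rank: diamond, bronze, silver, gold, diamond, bronze → silver → gold (repeats diamond → bronze → silver → gold).
So the next two terms are {M, P, silver} and {L, N, gold}.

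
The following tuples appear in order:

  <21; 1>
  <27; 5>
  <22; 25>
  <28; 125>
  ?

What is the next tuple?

First coordinate — alternating steps +6, −5, +6, −5, …: 21, 27, 22, 28 → 23.
Second coordinate — ×5 each step: 1, 5, 25, 125 → 625.
Putting it together: <23; 625>.

<23; 625>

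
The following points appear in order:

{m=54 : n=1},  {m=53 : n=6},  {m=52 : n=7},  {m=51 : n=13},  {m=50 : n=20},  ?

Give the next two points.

For the m, −1 each step: 54, 53, 52, 51, 50 → 49 → 48.
N: 1, 6, 7, 13, 20 → 33 → 53 (each term is the sum of the two before it).
Putting the parts together: {m=49 : n=33} and then {m=48 : n=53}.

{m=49 : n=33}, {m=48 : n=53}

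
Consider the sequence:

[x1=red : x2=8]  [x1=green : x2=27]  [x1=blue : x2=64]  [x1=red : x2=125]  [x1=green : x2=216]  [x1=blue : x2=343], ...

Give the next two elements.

X1: repeats red → green → blue; red, green, blue, red, green, blue → red → green.
X2: perfect cubes: 2³, 3³, 4³, …; 8, 27, 64, 125, 216, 343 → 512 → 729.
So the next two elements are [x1=red : x2=512] and [x1=green : x2=729].

[x1=red : x2=512], [x1=green : x2=729]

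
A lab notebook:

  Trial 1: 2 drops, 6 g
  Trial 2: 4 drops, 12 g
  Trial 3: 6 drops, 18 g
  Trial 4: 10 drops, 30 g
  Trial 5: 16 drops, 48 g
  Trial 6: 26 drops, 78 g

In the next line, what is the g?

For the drops, each term is the sum of the two before it: 2, 4, 6, 10, 16, 26 → 42.
G: always 3 × the drops, so 6, 12, 18, 30, 48, 78 → 126.

126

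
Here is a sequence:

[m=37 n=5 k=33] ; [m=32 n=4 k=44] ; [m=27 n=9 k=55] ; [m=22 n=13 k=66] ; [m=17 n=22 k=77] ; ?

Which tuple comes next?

M: 37, 32, 27, 22, 17 → 12 (−5 each step).
N: each term is the sum of the two before it; 5, 4, 9, 13, 22 → 35.
K goes 33, 44, 55, 66, 77 → 88 (+11 each step).
So the next tuple is [m=12 n=35 k=88].

[m=12 n=35 k=88]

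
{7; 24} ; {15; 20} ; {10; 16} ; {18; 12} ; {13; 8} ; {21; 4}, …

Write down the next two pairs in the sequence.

{16; 0}, {24; -4}

For the first entry, alternating steps +8, −5, +8, −5, …: 7, 15, 10, 18, 13, 21 → 16 → 24.
Second entry — −4 each step: 24, 20, 16, 12, 8, 4 → 0 → -4.
Putting the parts together: {16; 0} and then {24; -4}.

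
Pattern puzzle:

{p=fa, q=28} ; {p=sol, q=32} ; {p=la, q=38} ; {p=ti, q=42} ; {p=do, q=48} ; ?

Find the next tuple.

P — runs through the solfège scale do→ti: fa, sol, la, ti, do → re.
Q: alternating steps +4, +6, +4, +6, …, so 28, 32, 38, 42, 48 → 52.
Combining the parts gives {p=re, q=52}.

{p=re, q=52}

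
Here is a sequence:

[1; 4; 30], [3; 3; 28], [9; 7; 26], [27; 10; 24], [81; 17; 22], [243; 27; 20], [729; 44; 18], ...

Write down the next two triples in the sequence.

[2187; 71; 16], [6561; 115; 14]

First value — ×3 each step: 1, 3, 9, 27, 81, 243, 729 → 2187 → 6561.
Second value goes 4, 3, 7, 10, 17, 27, 44 → 71 → 115 (each term is the sum of the two before it).
Third value: 30, 28, 26, 24, 22, 20, 18 → 16 → 14 (−2 each step).
Putting the parts together: [2187; 71; 16] and then [6561; 115; 14].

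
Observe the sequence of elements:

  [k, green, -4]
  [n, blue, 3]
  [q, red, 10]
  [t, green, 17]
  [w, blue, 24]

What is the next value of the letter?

Letter goes k, n, q, t, w → z (letters move forward 3 places in the alphabet).

z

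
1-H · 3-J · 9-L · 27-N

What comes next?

First component: 1, 3, 9, 27 → 81 (×3 each step).
Letter — letters move forward 2 places in the alphabet: H, J, L, N → P.
Combining the parts gives 81-P.

81-P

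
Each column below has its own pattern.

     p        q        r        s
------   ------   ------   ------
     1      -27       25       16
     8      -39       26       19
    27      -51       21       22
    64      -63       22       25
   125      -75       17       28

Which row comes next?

Column p: 1, 8, 27, 64, 125 → 216 (perfect cubes: 1³, 2³, 3³, …).
Column q: −12 each step, so -27, -39, -51, -63, -75 → -87.
For the column r, alternating steps +1, −5, +1, −5, …: 25, 26, 21, 22, 17 → 18.
For the column s, +3 each step: 16, 19, 22, 25, 28 → 31.
Combining the parts gives 216  -87  18  31.

216  -87  18  31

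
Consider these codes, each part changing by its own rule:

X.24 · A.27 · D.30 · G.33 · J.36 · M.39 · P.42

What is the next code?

Letter: letters move forward 3 places in the alphabet, wrapping Z→A, so X, A, D, G, J, M, P → S.
Second component: +3 each step, so 24, 27, 30, 33, 36, 39, 42 → 45.
Putting it together: S.45.

S.45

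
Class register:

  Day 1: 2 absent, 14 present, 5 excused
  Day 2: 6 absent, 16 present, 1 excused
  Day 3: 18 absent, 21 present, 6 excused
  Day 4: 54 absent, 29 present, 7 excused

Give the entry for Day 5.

162 absent, 40 present, 13 excused

Absent: ×3 each step; 2, 6, 18, 54 → 162.
Present — differences are 2, 5, 8, … (increasing by 3 each time): 14, 16, 21, 29 → 40.
Excused: each term is the sum of the two before it; 5, 1, 6, 7 → 13.
So the next record is 162 absent, 40 present, 13 excused.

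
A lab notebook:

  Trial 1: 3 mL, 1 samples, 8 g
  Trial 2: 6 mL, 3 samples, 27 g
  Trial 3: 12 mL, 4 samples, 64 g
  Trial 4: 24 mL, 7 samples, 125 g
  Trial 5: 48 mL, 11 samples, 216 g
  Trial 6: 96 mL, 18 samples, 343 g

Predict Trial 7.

ML: ×2 each step; 3, 6, 12, 24, 48, 96 → 192.
Samples: 1, 3, 4, 7, 11, 18 → 29 (each term is the sum of the two before it).
G — perfect cubes: 2³, 3³, 4³, …: 8, 27, 64, 125, 216, 343 → 512.
Combining the parts gives 192 mL, 29 samples, 512 g.

192 mL, 29 samples, 512 g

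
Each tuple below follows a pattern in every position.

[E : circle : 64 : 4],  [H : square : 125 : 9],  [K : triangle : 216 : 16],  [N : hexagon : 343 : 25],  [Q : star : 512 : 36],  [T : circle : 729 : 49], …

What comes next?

For the letter, letters move forward 3 places in the alphabet: E, H, K, N, Q, T → W.
Shape: repeats circle → square → triangle → hexagon → star; circle, square, triangle, hexagon, star, circle → square.
Third entry: perfect cubes: 4³, 5³, 6³, …, so 64, 125, 216, 343, 512, 729 → 1000.
Fourth entry: 4, 9, 16, 25, 36, 49 → 64 (perfect squares: 2², 3², 4², …).
So the next tuple is [W : square : 1000 : 64].

[W : square : 1000 : 64]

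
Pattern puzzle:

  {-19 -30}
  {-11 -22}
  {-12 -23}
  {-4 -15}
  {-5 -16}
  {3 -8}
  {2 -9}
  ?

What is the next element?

First part: -19, -11, -12, -4, -5, 3, 2 → 10 (alternating steps +8, −1, +8, −1, …).
Second part: always 11 less than the first part; -30, -22, -23, -15, -16, -8, -9 → -1.
Combining the parts gives {10 -1}.

{10 -1}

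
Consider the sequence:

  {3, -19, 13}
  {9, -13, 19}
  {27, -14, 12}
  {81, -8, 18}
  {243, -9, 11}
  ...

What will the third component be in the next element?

Third component — alternating steps +6, −7, +6, −7, …: 13, 19, 12, 18, 11 → 17.

17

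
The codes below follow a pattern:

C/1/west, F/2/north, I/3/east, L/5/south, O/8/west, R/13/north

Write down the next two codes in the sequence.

U/21/east then X/34/south

Letter: letters move forward 3 places in the alphabet, so C, F, I, L, O, R → U → X.
Second component goes 1, 2, 3, 5, 8, 13 → 21 → 34 (each term is the sum of the two before it).
Direction: repeats west → north → east → south; west, north, east, south, west, north → east → south.
So the next two codes are U/21/east and X/34/south.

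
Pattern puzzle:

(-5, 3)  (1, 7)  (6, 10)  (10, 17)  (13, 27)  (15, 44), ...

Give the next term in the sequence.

(16, 71)

First entry: differences are 6, 5, 4, … (decreasing by 1 each time), so -5, 1, 6, 10, 13, 15 → 16.
Second entry — each term is the sum of the two before it: 3, 7, 10, 17, 27, 44 → 71.
Combining the parts gives (16, 71).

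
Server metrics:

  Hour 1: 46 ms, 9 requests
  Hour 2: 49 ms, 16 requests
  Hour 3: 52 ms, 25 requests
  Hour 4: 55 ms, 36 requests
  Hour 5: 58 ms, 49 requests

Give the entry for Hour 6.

Ms — +3 each step: 46, 49, 52, 55, 58 → 61.
Requests: perfect squares: 3², 4², 5², …, so 9, 16, 25, 36, 49 → 64.
So the next line is 61 ms, 64 requests.

61 ms, 64 requests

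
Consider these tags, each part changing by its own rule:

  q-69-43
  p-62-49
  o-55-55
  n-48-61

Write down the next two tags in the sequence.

m-41-67 then l-34-73

Letter goes q, p, o, n → m → l (letters move back 1 place in the alphabet).
Second component: −7 each step, so 69, 62, 55, 48 → 41 → 34.
Third component: +6 each step, so 43, 49, 55, 61 → 67 → 73.
So the next two tags are m-41-67 and l-34-73.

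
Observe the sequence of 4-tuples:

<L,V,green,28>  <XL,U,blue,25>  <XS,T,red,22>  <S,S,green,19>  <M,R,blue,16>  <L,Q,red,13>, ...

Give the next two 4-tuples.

Size: L, XL, XS, S, M, L → XL → XS (repeats L → XL → XS → S → M).
Letter goes V, U, T, S, R, Q → P → O (letters move back 1 place in the alphabet).
Colour: repeats green → blue → red, so green, blue, red, green, blue, red → green → blue.
For the fourth value, −3 each step: 28, 25, 22, 19, 16, 13 → 10 → 7.
Putting the parts together: <XL,P,green,10> and then <XS,O,blue,7>.

<XL,P,green,10>, <XS,O,blue,7>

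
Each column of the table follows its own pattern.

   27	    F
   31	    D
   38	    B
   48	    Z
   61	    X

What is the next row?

77  V

First component: 27, 31, 38, 48, 61 → 77 (differences are 4, 7, 10, … (increasing by 3 each time)).
Letter goes F, D, B, Z, X → V (letters move back 2 places in the alphabet, wrapping A→Z).
Putting it together: 77  V.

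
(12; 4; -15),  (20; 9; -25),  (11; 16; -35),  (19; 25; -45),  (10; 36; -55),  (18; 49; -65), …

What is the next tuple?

(9; 64; -75)

First slot: alternating steps +8, −9, +8, −9, …, so 12, 20, 11, 19, 10, 18 → 9.
Second slot: perfect squares: 2², 3², 4², …, so 4, 9, 16, 25, 36, 49 → 64.
For the third slot, −10 each step: -15, -25, -35, -45, -55, -65 → -75.
Putting it together: (9; 64; -75).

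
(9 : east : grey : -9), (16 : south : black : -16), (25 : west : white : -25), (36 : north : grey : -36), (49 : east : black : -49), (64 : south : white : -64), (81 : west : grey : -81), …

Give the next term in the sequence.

First part: perfect squares: 3², 4², 5², …; 9, 16, 25, 36, 49, 64, 81 → 100.
For the direction, repeats east → south → west → north: east, south, west, north, east, south, west → north.
For the shade, repeats grey → black → white: grey, black, white, grey, black, white, grey → black.
Fourth part: always the negative of the first part, so -9, -16, -25, -36, -49, -64, -81 → -100.
Combining the parts gives (100 : north : black : -100).

(100 : north : black : -100)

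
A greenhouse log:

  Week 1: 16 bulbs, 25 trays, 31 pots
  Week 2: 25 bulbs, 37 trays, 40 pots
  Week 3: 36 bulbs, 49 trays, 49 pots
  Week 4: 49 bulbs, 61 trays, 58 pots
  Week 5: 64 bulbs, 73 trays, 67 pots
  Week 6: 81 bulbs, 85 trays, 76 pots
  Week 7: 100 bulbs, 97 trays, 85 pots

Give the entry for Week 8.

121 bulbs, 109 trays, 94 pots

Bulbs: 16, 25, 36, 49, 64, 81, 100 → 121 (perfect squares: 4², 5², 6², …).
Trays — +12 each step: 25, 37, 49, 61, 73, 85, 97 → 109.
Pots: +9 each step, so 31, 40, 49, 58, 67, 76, 85 → 94.
So the next row is 121 bulbs, 109 trays, 94 pots.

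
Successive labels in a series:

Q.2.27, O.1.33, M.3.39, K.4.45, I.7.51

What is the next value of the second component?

11

Letter goes Q, O, M, K, I → G (letters move back 2 places in the alphabet).
Second component goes 2, 1, 3, 4, 7 → 11 (each term is the sum of the two before it).
Third component: +6 each step, so 27, 33, 39, 45, 51 → 57.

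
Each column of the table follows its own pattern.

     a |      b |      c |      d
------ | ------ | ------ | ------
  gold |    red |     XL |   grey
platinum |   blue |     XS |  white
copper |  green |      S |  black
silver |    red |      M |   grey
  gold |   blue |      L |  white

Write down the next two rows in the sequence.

platinum  green  XL  black; copper  red  XS  grey

Column a goes gold, platinum, copper, silver, gold → platinum → copper (repeats gold → platinum → copper → silver).
Column b: repeats red → blue → green, so red, blue, green, red, blue → green → red.
Column c: runs through clothing sizes XS→XL; XL, XS, S, M, L → XL → XS.
Column d: repeats grey → white → black; grey, white, black, grey, white → black → grey.
So the next two rows are platinum  green  XL  black and copper  red  XS  grey.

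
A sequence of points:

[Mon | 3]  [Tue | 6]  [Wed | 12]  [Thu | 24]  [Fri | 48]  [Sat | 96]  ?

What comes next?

Day — runs through the weekdays Mon→Sun: Mon, Tue, Wed, Thu, Fri, Sat → Sun.
For the second slot, ×2 each step: 3, 6, 12, 24, 48, 96 → 192.
Putting it together: [Sun | 192].

[Sun | 192]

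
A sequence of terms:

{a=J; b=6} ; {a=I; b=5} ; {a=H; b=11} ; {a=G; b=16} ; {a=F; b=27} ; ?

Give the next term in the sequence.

{a=E; b=43}

A — letters move back 1 place in the alphabet: J, I, H, G, F → E.
B: 6, 5, 11, 16, 27 → 43 (each term is the sum of the two before it).
Combining the parts gives {a=E; b=43}.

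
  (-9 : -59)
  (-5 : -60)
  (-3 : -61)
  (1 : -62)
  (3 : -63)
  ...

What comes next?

(7 : -64)

First entry — alternating steps +4, +2, +4, +2, …: -9, -5, -3, 1, 3 → 7.
Second entry: −1 each step; -59, -60, -61, -62, -63 → -64.
Combining the parts gives (7 : -64).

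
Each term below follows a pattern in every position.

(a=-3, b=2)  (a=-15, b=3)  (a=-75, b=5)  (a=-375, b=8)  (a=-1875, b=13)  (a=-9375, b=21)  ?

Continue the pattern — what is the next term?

A — ×5 each step: -3, -15, -75, -375, -1875, -9375 → -46875.
B: 2, 3, 5, 8, 13, 21 → 34 (each term is the sum of the two before it).
Putting it together: (a=-46875, b=34).

(a=-46875, b=34)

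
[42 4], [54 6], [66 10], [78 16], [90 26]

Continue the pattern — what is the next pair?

[102 42]

First coordinate: +12 each step, so 42, 54, 66, 78, 90 → 102.
Second coordinate goes 4, 6, 10, 16, 26 → 42 (each term is the sum of the two before it).
So the next pair is [102 42].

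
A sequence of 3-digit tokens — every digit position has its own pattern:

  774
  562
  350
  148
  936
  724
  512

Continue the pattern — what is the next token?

300

First digit: −2 each step, mod 10; 7, 5, 3, 1, 9, 7, 5 → 3.
Second digit — −1 each step, mod 10: 7, 6, 5, 4, 3, 2, 1 → 0.
For the third digit, −2 each step, mod 10: 4, 2, 0, 8, 6, 4, 2 → 0.
Putting it together: 300.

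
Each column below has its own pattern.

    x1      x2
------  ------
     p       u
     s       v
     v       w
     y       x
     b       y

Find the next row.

Column x1 goes p, s, v, y, b → e (letters move forward 3 places in the alphabet, wrapping Z→A).
Column x2 goes u, v, w, x, y → z (letters move forward 1 place in the alphabet).
Putting it together: e  z.

e  z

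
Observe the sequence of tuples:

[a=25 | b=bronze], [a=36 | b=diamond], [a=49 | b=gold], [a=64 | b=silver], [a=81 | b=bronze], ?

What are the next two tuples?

[a=100 | b=diamond], [a=121 | b=gold]

For the a, perfect squares: 5², 6², 7², …: 25, 36, 49, 64, 81 → 100 → 121.
B — repeats bronze → diamond → gold → silver: bronze, diamond, gold, silver, bronze → diamond → gold.
Putting the parts together: [a=100 | b=diamond] and then [a=121 | b=gold].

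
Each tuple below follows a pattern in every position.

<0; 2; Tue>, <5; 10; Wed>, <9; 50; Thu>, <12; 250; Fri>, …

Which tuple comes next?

<14; 1250; Sat>

First slot — differences are 5, 4, 3, … (decreasing by 1 each time): 0, 5, 9, 12 → 14.
For the second slot, ×5 each step: 2, 10, 50, 250 → 1250.
Day: runs through the weekdays Mon→Sun, so Tue, Wed, Thu, Fri → Sat.
Combining the parts gives <14; 1250; Sat>.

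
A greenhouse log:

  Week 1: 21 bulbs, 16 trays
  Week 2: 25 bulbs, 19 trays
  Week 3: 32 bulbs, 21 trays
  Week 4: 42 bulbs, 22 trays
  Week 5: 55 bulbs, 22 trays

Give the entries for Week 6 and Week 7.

Bulbs goes 21, 25, 32, 42, 55 → 71 → 90 (differences are 4, 7, 10, … (increasing by 3 each time)).
Trays: differences are 3, 2, 1, … (decreasing by 1 each time); 16, 19, 21, 22, 22 → 21 → 19.
Putting the parts together: 71 bulbs, 21 trays and then 90 bulbs, 19 trays.

71 bulbs, 21 trays; 90 bulbs, 19 trays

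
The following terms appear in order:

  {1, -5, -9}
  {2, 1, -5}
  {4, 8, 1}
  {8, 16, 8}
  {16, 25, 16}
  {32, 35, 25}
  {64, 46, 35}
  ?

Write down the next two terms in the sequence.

First component: ×2 each step, so 1, 2, 4, 8, 16, 32, 64 → 128 → 256.
Second component — differences are 6, 7, 8, … (increasing by 1 each time): -5, 1, 8, 16, 25, 35, 46 → 58 → 71.
For the third component, always the previous value of the second component: -9, -5, 1, 8, 16, 25, 35 → 46 → 58.
So the next two terms are {128, 58, 46} and {256, 71, 58}.

{128, 58, 46}, {256, 71, 58}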